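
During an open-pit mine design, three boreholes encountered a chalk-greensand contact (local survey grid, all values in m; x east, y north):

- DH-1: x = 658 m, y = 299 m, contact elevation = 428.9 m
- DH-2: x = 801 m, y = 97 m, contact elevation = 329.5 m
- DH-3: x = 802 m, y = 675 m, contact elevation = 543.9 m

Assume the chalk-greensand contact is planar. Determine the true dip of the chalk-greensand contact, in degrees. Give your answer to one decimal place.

Two edge vectors: DH-1→DH-2 = (143, -202, -99.4), DH-1→DH-3 = (144, 376, 115).
Normal n = (DH-1→DH-2) × (DH-1→DH-3) = (14144.4, -30758.6, 82856).
So ∂z/∂x = −n_x/n_z = −0.17071 and ∂z/∂y = −n_y/n_z = 0.37123.
Gradient magnitude |∇z| = √(a² + b²) = √(0.02914 + 0.13781) = 0.40860.
True dip = arctan(0.40860) = 22.2°, dipping toward SSE (azimuth ≈ 155°).

22.2°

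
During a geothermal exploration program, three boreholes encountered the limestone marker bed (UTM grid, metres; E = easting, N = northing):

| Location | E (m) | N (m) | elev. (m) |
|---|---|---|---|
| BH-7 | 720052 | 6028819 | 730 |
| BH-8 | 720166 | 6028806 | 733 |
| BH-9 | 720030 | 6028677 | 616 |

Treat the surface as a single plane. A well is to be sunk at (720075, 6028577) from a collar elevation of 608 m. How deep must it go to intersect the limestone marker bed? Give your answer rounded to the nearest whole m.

65 m

Let the plane be z = a·E + b·N + c.
BH-8−BH-7: 114a − 13b = 3;  BH-9−BH-7: −22a − 142b = −114.
Solving gives a = 0.11581887, b = 0.78487313.
Then c = 730 − a·720052 − b·6028819 = −4814523.67.
At (720075, 6028577): z_contact = 83398.3 + 4731668.1 − 4814523.67 = 542.7 m.
Depth below ground = 608 − 542.7 = 65 m.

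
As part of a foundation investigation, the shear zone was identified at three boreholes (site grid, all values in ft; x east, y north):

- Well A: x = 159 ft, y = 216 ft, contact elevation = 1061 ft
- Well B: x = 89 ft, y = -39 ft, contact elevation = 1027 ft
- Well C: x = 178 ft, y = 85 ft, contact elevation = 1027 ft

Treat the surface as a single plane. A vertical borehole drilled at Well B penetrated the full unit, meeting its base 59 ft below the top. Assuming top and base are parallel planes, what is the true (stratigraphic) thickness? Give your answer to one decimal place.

55.3 ft

Let the plane be z = a·x + b·y + c.
Well B−Well A: −70a − 255b = −34;  Well C−Well A: 19a − 131b = −34.
Solving gives a = −0.30082, b = 0.21591.
|∇z| = √(a²+b²) = 0.37028, so dip δ = arctan(0.37028) = 20.32°.
True thickness = vertical thickness × cos δ = 59 × cos 20.32° = 55.3 ft.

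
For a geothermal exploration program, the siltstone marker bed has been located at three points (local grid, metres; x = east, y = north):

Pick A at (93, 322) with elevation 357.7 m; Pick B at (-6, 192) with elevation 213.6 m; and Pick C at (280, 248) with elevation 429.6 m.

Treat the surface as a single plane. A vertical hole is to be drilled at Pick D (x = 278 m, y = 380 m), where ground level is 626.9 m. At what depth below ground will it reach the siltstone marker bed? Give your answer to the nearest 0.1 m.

Let the plane be z = a·x + b·y + c.
Pick B−Pick A: −99a − 130b = −144.1;  Pick C−Pick A: 187a − 74b = 71.9.
Solving gives a = 0.63252, b = 0.62677.
Then c = 357.7 − a·93 − b·322 = 97.05.
At (278, 380): z_contact = 175.84 + 238.17 + 97.05 = 511.07 m.
Depth below ground = 626.9 − 511.07 = 115.8 m.

115.8 m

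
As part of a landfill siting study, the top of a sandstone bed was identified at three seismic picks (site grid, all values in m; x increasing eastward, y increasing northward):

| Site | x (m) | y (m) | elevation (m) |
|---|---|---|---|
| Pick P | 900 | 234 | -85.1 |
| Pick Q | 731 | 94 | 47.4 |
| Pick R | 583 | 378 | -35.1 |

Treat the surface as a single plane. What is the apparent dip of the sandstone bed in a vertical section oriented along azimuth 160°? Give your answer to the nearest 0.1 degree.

18.2°

Let the plane be z = a·x + b·y + c.
Pick Q−Pick P: −169a − 140b = 132.5;  Pick R−Pick P: −317a + 144b = 50.
Solving gives a = −0.37953, b = −0.48828.
Unit vector along 160° is (sin 160°, cos 160°) = (0.3420, -0.9397).
Slope in that direction = a·(0.3420) + b·(-0.9397) = 0.32902.
Apparent dip = arctan|0.32902| = 18.2° (true dip is 31.7°, so apparent ≤ true as expected).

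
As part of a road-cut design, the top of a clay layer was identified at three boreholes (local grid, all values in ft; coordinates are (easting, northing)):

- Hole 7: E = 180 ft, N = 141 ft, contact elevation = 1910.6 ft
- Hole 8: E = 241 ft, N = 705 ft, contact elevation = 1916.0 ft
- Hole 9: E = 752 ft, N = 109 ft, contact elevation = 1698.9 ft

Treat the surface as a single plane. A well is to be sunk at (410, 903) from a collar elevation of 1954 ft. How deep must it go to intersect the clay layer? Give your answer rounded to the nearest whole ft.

Two edge vectors: Hole 7→Hole 8 = (61, 564, 5.4), Hole 7→Hole 9 = (572, -32, -211.7).
Normal n = (Hole 7→Hole 8) × (Hole 7→Hole 9) = (-119226, 16002.5, -324560).
So ∂z/∂E = −n_x/n_z = −0.36735 and ∂z/∂N = −n_y/n_z = 0.04931.
Intercept c from Hole 7: 1910.6 + 66.12 − 6.95 = 1969.77.
At (410, 903): z_contact = −150.6 + 44.5 + 1969.77 = 1863.7 ft.
Depth below ground = 1954 − 1863.7 = 90 ft.

90 ft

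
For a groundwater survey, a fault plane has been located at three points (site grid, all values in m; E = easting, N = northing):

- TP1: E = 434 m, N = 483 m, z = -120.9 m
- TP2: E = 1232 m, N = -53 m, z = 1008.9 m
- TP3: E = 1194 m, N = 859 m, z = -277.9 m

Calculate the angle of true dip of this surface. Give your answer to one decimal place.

Two edge vectors: TP1→TP2 = (798, -536, 1129.8), TP1→TP3 = (760, 376, -157).
Normal n = (TP1→TP2) × (TP1→TP3) = (-340652.8, 983934, 707408).
So ∂z/∂E = −n_x/n_z = 0.48155 and ∂z/∂N = −n_y/n_z = −1.39090.
Gradient magnitude |∇z| = √(a² + b²) = √(0.23189 + 1.93460) = 1.47190.
True dip = arctan(1.47190) = 55.8°, dipping toward NNW (azimuth ≈ 341°).

55.8°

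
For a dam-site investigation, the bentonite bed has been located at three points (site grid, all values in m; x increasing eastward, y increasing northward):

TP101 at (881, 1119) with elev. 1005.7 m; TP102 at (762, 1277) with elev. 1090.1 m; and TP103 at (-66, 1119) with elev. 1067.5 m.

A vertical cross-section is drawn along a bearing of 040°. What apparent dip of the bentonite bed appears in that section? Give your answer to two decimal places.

18.24°

Let the plane be z = a·x + b·y + c.
TP102−TP101: −119a + 158b = 84.4;  TP103−TP101: −947a + 0b = 61.8.
Solving gives a = −0.06526, b = 0.48503.
Unit vector along 040° is (sin 40°, cos 40°) = (0.6428, 0.7660).
Slope in that direction = a·(0.6428) + b·(0.7660) = 0.32960.
Apparent dip = arctan|0.32960| = 18.24° (true dip is 26.1°, so apparent ≤ true as expected).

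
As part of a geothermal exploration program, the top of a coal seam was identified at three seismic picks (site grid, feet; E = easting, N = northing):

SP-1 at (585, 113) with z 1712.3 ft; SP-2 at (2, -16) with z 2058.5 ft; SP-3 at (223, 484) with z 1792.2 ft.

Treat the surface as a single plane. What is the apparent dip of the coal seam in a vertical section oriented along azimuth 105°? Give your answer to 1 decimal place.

23.4°

Two edge vectors: SP-1→SP-2 = (-583, -129, 346.2), SP-1→SP-3 = (-362, 371, 79.9).
Normal n = (SP-1→SP-2) × (SP-1→SP-3) = (-138747.3, -78742.7, -262991).
So ∂z/∂E = −n_x/n_z = −0.52757 and ∂z/∂N = −n_y/n_z = −0.29941.
Unit vector along 105° is (sin 105°, cos 105°) = (0.9659, -0.2588).
Slope in that direction = a·(0.9659) + b·(-0.2588) = −0.43210.
Apparent dip = arctan|0.43210| = 23.4° (true dip is 31.2°, so apparent ≤ true as expected).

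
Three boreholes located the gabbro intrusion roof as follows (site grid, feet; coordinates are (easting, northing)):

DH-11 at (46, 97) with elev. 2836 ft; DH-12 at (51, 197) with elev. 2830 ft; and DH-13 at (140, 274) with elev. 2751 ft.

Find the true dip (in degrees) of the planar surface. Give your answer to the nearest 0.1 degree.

Let the plane be z = a·E + b·N + c.
DH-12−DH-11: 5a + 100b = −6;  DH-13−DH-11: 94a + 177b = −85.
Solving gives a = −0.87352, b = −0.01632.
Gradient magnitude |∇z| = √(a² + b²) = √(0.76303 + 0.00027) = 0.87367.
True dip = arctan(0.87367) = 41.1°, dipping toward E (azimuth ≈ 089°).

41.1°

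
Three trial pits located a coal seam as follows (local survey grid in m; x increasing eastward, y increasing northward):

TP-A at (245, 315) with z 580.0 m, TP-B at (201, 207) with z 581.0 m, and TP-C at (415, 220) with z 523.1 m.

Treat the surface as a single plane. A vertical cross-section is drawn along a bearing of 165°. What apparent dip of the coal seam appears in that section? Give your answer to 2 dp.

9.74°

Two edge vectors: TP-A→TP-B = (-44, -108, 1), TP-A→TP-C = (170, -95, -56.9).
Normal n = (TP-A→TP-B) × (TP-A→TP-C) = (6240.2, -2333.6, 22540).
So ∂z/∂x = −n_x/n_z = −0.27685 and ∂z/∂y = −n_y/n_z = 0.10353.
Unit vector along 165° is (sin 165°, cos 165°) = (0.2588, -0.9659).
Slope in that direction = a·(0.2588) + b·(-0.9659) = −0.17166.
Apparent dip = arctan|0.17166| = 9.74° (true dip is 16.5°, so apparent ≤ true as expected).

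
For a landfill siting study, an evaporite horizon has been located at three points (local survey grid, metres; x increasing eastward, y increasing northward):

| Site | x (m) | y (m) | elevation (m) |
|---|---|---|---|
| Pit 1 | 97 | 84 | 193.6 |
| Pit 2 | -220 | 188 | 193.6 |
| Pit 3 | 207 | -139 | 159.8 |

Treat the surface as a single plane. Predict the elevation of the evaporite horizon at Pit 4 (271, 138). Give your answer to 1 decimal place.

Let the plane be z = a·x + b·y + c.
Pit 2−Pit 1: −317a + 104b = 0;  Pit 3−Pit 1: 110a − 223b = −33.8.
Solving gives a = 0.05933, b = 0.18083.
Then c = 193.6 − a·97 − b·84 = 172.66.
At (271, 138): z = 16.1 + 25.0 + 172.66 = 213.7 m.

213.7 m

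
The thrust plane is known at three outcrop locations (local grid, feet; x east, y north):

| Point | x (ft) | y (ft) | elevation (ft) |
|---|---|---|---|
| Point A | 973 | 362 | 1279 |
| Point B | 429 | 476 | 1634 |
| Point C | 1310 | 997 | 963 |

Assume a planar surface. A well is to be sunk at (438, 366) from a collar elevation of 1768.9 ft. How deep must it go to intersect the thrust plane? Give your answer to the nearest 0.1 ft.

Two edge vectors: Point A→Point B = (-544, 114, 355), Point A→Point C = (337, 635, -316).
Normal n = (Point A→Point B) × (Point A→Point C) = (-261449, -52269, -383858).
So ∂z/∂x = −n_x/n_z = −0.681109 and ∂z/∂y = −n_y/n_z = −0.136168.
Intercept c from Point A: 1279 + 662.72 + 49.29 = 1991.01.
At (438, 366): z_contact = −298.33 − 49.84 + 1991.01 = 1642.85 ft.
Depth below ground = 1768.9 − 1642.85 = 126.1 ft.

126.1 ft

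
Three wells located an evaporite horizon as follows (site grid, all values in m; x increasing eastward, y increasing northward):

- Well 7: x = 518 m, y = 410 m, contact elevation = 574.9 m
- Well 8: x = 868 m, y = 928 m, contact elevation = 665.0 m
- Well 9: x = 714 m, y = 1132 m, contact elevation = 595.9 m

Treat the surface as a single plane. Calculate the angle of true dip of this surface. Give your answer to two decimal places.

20.04°

Two edge vectors: Well 7→Well 8 = (350, 518, 90.1), Well 7→Well 9 = (196, 722, 21).
Normal n = (Well 7→Well 8) × (Well 7→Well 9) = (-54174.2, 10309.6, 151172).
So ∂z/∂x = −n_x/n_z = 0.35836 and ∂z/∂y = −n_y/n_z = −0.06820.
Gradient magnitude |∇z| = √(a² + b²) = √(0.12842 + 0.00465) = 0.36479.
True dip = arctan(0.36479) = 20.04°, dipping toward W (azimuth ≈ 281°).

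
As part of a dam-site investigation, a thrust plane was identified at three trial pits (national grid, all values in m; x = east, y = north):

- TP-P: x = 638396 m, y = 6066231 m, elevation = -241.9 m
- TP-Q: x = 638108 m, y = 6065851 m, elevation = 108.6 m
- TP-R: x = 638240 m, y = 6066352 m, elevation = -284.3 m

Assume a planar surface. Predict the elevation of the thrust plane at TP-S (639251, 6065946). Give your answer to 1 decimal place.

Let the plane be z = a·x + b·y + c.
TP-Q−TP-P: −288a − 380b = 350.5;  TP-R−TP-P: −156a + 121b = −42.4.
Solving gives a = −0.279390830, b = −0.710619582.
Then c = -241.9 − a·638396 − b·6066231 = 4488902.62.
At (639251, 6065946): z = −178600.9 − 4310580.0 + 4488902.62 = -278.3 m.

-278.3 m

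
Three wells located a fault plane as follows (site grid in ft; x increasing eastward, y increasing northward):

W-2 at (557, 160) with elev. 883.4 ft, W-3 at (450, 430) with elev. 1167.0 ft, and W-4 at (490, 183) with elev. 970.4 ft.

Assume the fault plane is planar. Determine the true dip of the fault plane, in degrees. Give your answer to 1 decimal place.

Two edge vectors: W-2→W-3 = (-107, 270, 283.6), W-2→W-4 = (-67, 23, 87).
Normal n = (W-2→W-3) × (W-2→W-4) = (16967.2, -9692.2, 15629).
So ∂z/∂x = −n_x/n_z = −1.08562 and ∂z/∂y = −n_y/n_z = 0.62014.
Gradient magnitude |∇z| = √(a² + b²) = √(1.17858 + 0.38458) = 1.25026.
True dip = arctan(1.25026) = 51.3°, dipping toward ESE (azimuth ≈ 120°).

51.3°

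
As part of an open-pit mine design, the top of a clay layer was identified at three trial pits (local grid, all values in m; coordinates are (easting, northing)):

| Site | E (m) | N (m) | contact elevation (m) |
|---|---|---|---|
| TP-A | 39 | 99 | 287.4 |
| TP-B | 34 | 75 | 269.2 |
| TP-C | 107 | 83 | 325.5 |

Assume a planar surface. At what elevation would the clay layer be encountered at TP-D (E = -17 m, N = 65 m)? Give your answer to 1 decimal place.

Two edge vectors: TP-A→TP-B = (-5, -24, -18.2), TP-A→TP-C = (68, -16, 38.1).
Normal n = (TP-A→TP-B) × (TP-A→TP-C) = (-1205.6, -1047.1, 1712).
So ∂z/∂E = −n_x/n_z = 0.70421 and ∂z/∂N = −n_y/n_z = 0.61162.
Intercept c from TP-A: 287.4 − 27.46 − 60.55 = 199.39.
At (-17, 65): z = −12.0 + 39.8 + 199.39 = 227.2 m.

227.2 m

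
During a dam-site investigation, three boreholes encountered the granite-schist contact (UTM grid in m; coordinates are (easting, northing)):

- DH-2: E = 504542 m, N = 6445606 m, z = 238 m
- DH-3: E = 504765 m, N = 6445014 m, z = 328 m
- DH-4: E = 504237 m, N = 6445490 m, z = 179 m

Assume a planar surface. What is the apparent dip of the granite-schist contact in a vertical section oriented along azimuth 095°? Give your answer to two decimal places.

Two edge vectors: DH-2→DH-3 = (223, -592, 90), DH-2→DH-4 = (-305, -116, -59).
Normal n = (DH-2→DH-3) × (DH-2→DH-4) = (45368, -14293, -206428).
So ∂z/∂E = −n_x/n_z = 0.21978 and ∂z/∂N = −n_y/n_z = −0.06924.
Unit vector along 095° is (sin 95°, cos 95°) = (0.9962, -0.0872).
Slope in that direction = a·(0.9962) + b·(-0.0872) = 0.22497.
Apparent dip = arctan|0.22497| = 12.68° (true dip is 13.0°, so apparent ≤ true as expected).

12.68°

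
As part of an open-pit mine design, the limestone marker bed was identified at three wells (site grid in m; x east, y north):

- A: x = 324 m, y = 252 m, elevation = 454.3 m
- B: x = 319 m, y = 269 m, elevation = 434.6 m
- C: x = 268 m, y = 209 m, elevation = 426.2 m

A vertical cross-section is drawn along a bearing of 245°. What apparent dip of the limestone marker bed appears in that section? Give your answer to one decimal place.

Let the plane be z = a·x + b·y + c.
B−A: −5a + 17b = −19.7;  C−A: −56a − 43b = −28.1.
Solving gives a = 1.13522, b = −0.82494.
Unit vector along 245° is (sin 245°, cos 245°) = (-0.9063, -0.4226).
Slope in that direction = a·(-0.9063) + b·(-0.4226) = −0.68022.
Apparent dip = arctan|0.68022| = 34.2° (true dip is 54.5°, so apparent ≤ true as expected).

34.2°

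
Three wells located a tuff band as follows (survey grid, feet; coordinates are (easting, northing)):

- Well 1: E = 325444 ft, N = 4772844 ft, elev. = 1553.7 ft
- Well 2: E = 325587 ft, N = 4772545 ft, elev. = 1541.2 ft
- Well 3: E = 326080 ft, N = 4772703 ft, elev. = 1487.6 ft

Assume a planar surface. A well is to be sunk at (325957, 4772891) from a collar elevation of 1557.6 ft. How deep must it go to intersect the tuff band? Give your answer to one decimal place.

58.6 ft

Two edge vectors: Well 1→Well 2 = (143, -299, -12.5), Well 1→Well 3 = (636, -141, -66.1).
Normal n = (Well 1→Well 2) × (Well 1→Well 3) = (18001.4, 1502.3, 170001).
So ∂z/∂E = −n_x/n_z = −0.105889965 and ∂z/∂N = −n_y/n_z = −0.008837007.
Intercept c from Well 1: 1553.7 + 34461.25 + 42177.66 = 78192.61.
At (325957, 4772891): z_contact = −34515.58 − 42178.07 + 78192.61 = 1498.96 ft.
Depth below ground = 1557.6 − 1498.96 = 58.6 ft.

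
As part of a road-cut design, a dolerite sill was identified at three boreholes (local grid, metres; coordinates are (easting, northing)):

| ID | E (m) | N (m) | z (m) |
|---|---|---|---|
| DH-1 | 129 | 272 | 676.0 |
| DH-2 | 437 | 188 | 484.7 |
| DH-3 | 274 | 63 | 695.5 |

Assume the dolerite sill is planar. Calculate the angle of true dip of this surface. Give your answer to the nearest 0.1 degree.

45.8°

Let the plane be z = a·E + b·N + c.
DH-2−DH-1: 308a − 84b = −191.3;  DH-3−DH-1: 145a − 209b = 19.5.
Solving gives a = −0.79743, b = −0.64655.
Gradient magnitude |∇z| = √(a² + b²) = √(0.63590 + 0.41802) = 1.02661.
True dip = arctan(1.02661) = 45.8°, dipping toward NE (azimuth ≈ 051°).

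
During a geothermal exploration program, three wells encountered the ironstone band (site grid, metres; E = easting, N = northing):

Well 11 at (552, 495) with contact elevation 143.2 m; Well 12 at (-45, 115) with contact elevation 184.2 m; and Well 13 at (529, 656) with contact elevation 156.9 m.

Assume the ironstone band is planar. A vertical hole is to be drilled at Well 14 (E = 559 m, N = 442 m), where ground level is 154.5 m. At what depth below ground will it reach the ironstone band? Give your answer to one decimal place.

15.7 m

Two edge vectors: Well 11→Well 12 = (-597, -380, 41), Well 11→Well 13 = (-23, 161, 13.7).
Normal n = (Well 11→Well 12) × (Well 11→Well 13) = (-11807, 7235.9, -104857).
So ∂z/∂E = −n_x/n_z = −0.11260 and ∂z/∂N = −n_y/n_z = 0.06901.
Intercept c from Well 11: 143.2 + 62.16 − 34.16 = 171.20.
At (559, 442): z_contact = −62.94 + 30.50 + 171.20 = 138.75 m.
Depth below ground = 154.5 − 138.75 = 15.7 m.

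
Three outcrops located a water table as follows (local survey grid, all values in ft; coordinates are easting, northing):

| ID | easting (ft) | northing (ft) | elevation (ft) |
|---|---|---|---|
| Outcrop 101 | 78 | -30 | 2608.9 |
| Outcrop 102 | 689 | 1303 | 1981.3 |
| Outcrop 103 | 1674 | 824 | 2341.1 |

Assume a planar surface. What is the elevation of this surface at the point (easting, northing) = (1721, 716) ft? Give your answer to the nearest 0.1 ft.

Let the plane be z = a·easting + b·northing + c.
Outcrop 102−Outcrop 101: 611a + 1333b = −627.6;  Outcrop 103−Outcrop 101: 1596a + 854b = −267.8.
Solving gives a = 0.111475, b = −0.521914.
Then c = 2608.9 − a·78 − b·-30 = 2584.55.
At (1721, 716): z = 191.8 − 373.7 + 2584.55 = 2402.7 ft.

2402.7 ft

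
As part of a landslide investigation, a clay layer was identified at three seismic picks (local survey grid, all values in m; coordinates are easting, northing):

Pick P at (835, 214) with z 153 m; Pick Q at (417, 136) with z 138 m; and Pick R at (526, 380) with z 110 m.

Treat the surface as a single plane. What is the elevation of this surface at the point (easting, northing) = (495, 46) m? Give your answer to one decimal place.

155.7 m

Two edge vectors: Pick P→Pick Q = (-418, -78, -15), Pick P→Pick R = (-309, 166, -43).
Normal n = (Pick P→Pick Q) × (Pick P→Pick R) = (5844, -13339, -93490).
So ∂z/∂easting = −n_x/n_z = 0.06251 and ∂z/∂northing = −n_y/n_z = −0.14268.
Intercept c from Pick P: 153 − 52.20 + 30.53 = 131.34.
At (495, 46): z = 30.9 − 6.6 + 131.34 = 155.7 m.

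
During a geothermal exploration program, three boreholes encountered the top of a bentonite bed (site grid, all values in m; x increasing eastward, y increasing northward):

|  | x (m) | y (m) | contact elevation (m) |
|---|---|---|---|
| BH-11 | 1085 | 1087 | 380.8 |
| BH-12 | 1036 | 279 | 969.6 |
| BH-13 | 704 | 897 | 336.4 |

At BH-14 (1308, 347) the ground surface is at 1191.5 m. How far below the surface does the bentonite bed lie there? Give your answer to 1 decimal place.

Two edge vectors: BH-11→BH-12 = (-49, -808, 588.8), BH-11→BH-13 = (-381, -190, -44.4).
Normal n = (BH-11→BH-12) × (BH-11→BH-13) = (147747.2, -226508.4, -298538).
So ∂z/∂x = −n_x/n_z = 0.494902 and ∂z/∂y = −n_y/n_z = −0.758726.
Intercept c from BH-11: 380.8 − 536.97 + 824.73 = 668.57.
At (1308, 347): z_contact = 647.33 − 263.28 + 668.57 = 1052.62 m.
Depth below ground = 1191.5 − 1052.62 = 138.9 m.

138.9 m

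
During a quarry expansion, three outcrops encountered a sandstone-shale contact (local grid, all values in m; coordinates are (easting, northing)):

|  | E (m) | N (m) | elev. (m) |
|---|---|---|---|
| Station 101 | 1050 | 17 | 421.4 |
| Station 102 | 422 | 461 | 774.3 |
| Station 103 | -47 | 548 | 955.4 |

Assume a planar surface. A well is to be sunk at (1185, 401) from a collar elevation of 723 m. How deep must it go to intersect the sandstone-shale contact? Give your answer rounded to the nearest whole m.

Let the plane be z = a·E + b·N + c.
Station 102−Station 101: −628a + 444b = 352.9;  Station 103−Station 101: −1097a + 531b = 534.
Solving gives a = −0.32361, b = 0.33710.
Then c = 421.4 − a·1050 − b·17 = 755.46.
At (1185, 401): z_contact = −383.5 + 135.2 + 755.46 = 507.2 m.
Depth below ground = 723 − 507.2 = 216 m.

216 m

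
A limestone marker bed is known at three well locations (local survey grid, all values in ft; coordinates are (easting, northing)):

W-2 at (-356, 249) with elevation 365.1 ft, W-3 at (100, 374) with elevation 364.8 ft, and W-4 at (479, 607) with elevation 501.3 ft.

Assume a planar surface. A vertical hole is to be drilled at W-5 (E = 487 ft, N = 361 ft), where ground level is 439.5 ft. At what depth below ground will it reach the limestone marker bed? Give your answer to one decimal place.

201.1 ft

Two edge vectors: W-2→W-3 = (456, 125, -0.3), W-2→W-4 = (835, 358, 136.2).
Normal n = (W-2→W-3) × (W-2→W-4) = (17132.4, -62357.7, 58873).
So ∂z/∂E = −n_x/n_z = −0.29101 and ∂z/∂N = −n_y/n_z = 1.05919.
Intercept c from W-2: 365.1 − 103.60 − 263.74 = −2.24.
At (487, 361): z_contact = −141.72 + 382.37 − 2.24 = 238.41 ft.
Depth below ground = 439.5 − 238.41 = 201.1 ft.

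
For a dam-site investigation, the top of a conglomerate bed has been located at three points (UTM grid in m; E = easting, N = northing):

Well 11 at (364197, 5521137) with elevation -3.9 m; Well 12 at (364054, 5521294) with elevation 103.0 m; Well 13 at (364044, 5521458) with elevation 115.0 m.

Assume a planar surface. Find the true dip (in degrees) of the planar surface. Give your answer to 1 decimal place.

Two edge vectors: Well 11→Well 12 = (-143, 157, 106.9), Well 11→Well 13 = (-153, 321, 118.9).
Normal n = (Well 11→Well 12) × (Well 11→Well 13) = (-15647.6, 647, -21882).
So ∂z/∂E = −n_x/n_z = −0.71509 and ∂z/∂N = −n_y/n_z = 0.02957.
Gradient magnitude |∇z| = √(a² + b²) = √(0.51135 + 0.00087) = 0.71570.
True dip = arctan(0.71570) = 35.6°, dipping toward E (azimuth ≈ 092°).

35.6°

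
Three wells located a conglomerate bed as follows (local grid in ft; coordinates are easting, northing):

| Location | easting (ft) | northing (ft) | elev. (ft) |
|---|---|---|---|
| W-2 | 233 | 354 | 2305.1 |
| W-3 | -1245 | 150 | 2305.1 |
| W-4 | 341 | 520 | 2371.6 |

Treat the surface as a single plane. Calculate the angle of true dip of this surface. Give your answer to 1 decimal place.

24.0°

Let the plane be z = a·easting + b·northing + c.
W-3−W-2: −1478a − 204b = 0;  W-4−W-2: 108a + 166b = 66.5.
Solving gives a = −0.06075, b = 0.44013.
Gradient magnitude |∇z| = √(a² + b²) = √(0.00369 + 0.19371) = 0.44430.
True dip = arctan(0.44430) = 24.0°, dipping toward S (azimuth ≈ 172°).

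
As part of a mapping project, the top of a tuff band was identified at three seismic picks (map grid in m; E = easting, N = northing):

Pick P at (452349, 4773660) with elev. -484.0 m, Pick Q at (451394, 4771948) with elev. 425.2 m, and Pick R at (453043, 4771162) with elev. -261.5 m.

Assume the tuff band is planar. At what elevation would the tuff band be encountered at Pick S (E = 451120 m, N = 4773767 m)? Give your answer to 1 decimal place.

140.8 m

Let the plane be z = a·E + b·N + c.
Pick Q−Pick P: −955a − 1712b = 909.2;  Pick R−Pick P: 694a − 2498b = 222.5.
Solving gives a = −0.528934180, b = −0.236020945.
Then c = -484 − a·452349 − b·4773660 = 1365462.59.
At (451120, 4773767): z = −238612.8 − 1126709.0 + 1365462.59 = 140.8 m.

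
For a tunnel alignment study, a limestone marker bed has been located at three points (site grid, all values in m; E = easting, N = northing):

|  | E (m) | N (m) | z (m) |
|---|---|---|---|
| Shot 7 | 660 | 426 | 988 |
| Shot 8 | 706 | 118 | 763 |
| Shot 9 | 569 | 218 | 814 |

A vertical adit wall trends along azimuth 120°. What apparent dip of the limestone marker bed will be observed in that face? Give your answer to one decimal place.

Two edge vectors: Shot 7→Shot 8 = (46, -308, -225), Shot 7→Shot 9 = (-91, -208, -174).
Normal n = (Shot 7→Shot 8) × (Shot 7→Shot 9) = (6792, 28479, -37596).
So ∂z/∂E = −n_x/n_z = 0.18066 and ∂z/∂N = −n_y/n_z = 0.75750.
Unit vector along 120° is (sin 120°, cos 120°) = (0.8660, -0.5000).
Slope in that direction = a·(0.8660) + b·(-0.5000) = −0.22230.
Apparent dip = arctan|0.22230| = 12.5° (true dip is 37.9°, so apparent ≤ true as expected).

12.5°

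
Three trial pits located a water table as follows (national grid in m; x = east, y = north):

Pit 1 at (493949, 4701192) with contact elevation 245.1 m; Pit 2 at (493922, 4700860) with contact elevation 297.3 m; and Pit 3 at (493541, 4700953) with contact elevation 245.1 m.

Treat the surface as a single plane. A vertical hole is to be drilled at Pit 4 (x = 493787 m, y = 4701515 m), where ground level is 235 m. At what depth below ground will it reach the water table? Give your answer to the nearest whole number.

Let the plane be z = a·x + b·y + c.
Pit 2−Pit 1: −27a − 332b = 52.2;  Pit 3−Pit 1: −408a − 239b = 0.
Solving gives a = 0.09670938, b = −0.16509384.
Then c = 245.1 − a·493949 − b·4701192 = 728613.42.
At (493787, 4701515): z_contact = 47753.8 − 776191.1 + 728613.42 = 176.1 m.
Depth below ground = 235 − 176.1 = 59 m.

59 m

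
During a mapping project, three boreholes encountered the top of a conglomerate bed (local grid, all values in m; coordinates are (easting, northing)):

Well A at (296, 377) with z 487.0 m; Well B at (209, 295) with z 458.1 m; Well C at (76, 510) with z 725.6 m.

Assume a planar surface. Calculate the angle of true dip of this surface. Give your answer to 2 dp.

46.63°

Let the plane be z = a·E + b·N + c.
Well B−Well A: −87a − 82b = −28.9;  Well C−Well A: −220a + 133b = 238.6.
Solving gives a = −0.53093, b = 0.91575.
Gradient magnitude |∇z| = √(a² + b²) = √(0.28189 + 0.83859) = 1.05853.
True dip = arctan(1.05853) = 46.63°, dipping toward SSE (azimuth ≈ 150°).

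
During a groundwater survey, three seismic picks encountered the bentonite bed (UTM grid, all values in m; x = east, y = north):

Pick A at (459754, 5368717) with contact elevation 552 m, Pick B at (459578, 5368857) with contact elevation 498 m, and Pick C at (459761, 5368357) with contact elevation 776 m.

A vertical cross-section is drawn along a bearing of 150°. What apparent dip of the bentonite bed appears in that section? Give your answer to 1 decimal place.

24.1°

Let the plane be z = a·x + b·y + c.
Pick B−Pick A: −176a + 140b = −54;  Pick C−Pick A: 7a − 360b = 224.
Solving gives a = −0.19109, b = −0.62594.
Unit vector along 150° is (sin 150°, cos 150°) = (0.5000, -0.8660).
Slope in that direction = a·(0.5000) + b·(-0.8660) = 0.44653.
Apparent dip = arctan|0.44653| = 24.1° (true dip is 33.2°, so apparent ≤ true as expected).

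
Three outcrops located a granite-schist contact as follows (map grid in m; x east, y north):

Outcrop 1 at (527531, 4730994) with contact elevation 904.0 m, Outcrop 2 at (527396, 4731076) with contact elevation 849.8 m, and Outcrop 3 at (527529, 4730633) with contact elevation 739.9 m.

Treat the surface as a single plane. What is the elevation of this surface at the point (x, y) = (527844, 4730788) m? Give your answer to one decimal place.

1022.5 m

Let the plane be z = a·x + b·y + c.
Outcrop 2−Outcrop 1: −135a + 82b = −54.2;  Outcrop 3−Outcrop 1: −2a − 361b = −164.1.
Solving gives a = 0.675318514, b = 0.450829260.
Then c = 904 − a·527531 − b·4730994 = −2488217.98.
At (527844, 4730788): z = 356462.8 + 2132777.7 − 2488217.98 = 1022.5 m.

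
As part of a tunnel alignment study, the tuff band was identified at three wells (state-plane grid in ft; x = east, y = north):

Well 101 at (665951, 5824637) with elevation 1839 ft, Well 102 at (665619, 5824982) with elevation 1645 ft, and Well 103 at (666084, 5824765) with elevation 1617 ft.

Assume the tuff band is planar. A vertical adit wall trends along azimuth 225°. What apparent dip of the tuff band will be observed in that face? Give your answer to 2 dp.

50.43°

Let the plane be z = a·x + b·y + c.
Well 102−Well 101: −332a + 345b = −194;  Well 103−Well 101: 133a + 128b = −222.
Solving gives a = −0.58562, b = −1.12588.
Unit vector along 225° is (sin 225°, cos 225°) = (-0.7071, -0.7071).
Slope in that direction = a·(-0.7071) + b·(-0.7071) = 1.21021.
Apparent dip = arctan|1.21021| = 50.43° (true dip is 51.8°, so apparent ≤ true as expected).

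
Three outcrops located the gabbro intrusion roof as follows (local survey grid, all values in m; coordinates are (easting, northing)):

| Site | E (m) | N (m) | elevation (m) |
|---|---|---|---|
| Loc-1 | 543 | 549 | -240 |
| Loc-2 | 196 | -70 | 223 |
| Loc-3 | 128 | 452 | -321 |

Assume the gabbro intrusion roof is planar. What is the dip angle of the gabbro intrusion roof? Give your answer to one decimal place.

Two edge vectors: Loc-1→Loc-2 = (-347, -619, 463), Loc-1→Loc-3 = (-415, -97, -81).
Normal n = (Loc-1→Loc-2) × (Loc-1→Loc-3) = (95050, -220252, -223226).
So ∂z/∂E = −n_x/n_z = 0.42580 and ∂z/∂N = −n_y/n_z = −0.98668.
Gradient magnitude |∇z| = √(a² + b²) = √(0.18131 + 0.97353) = 1.07463.
True dip = arctan(1.07463) = 47.1°, dipping toward NNW (azimuth ≈ 337°).

47.1°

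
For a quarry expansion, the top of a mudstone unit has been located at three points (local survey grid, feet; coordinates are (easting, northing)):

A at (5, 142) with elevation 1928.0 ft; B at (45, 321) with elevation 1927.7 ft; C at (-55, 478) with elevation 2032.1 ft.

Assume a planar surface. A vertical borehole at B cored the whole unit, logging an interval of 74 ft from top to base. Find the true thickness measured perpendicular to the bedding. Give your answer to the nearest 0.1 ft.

58.0 ft

Let the plane be z = a·E + b·N + c.
B−A: 40a + 179b = −0.3;  C−A: −60a + 336b = 104.1.
Solving gives a = −0.77480, b = 0.17146.
|∇z| = √(a²+b²) = 0.79355, so dip δ = arctan(0.79355) = 38.43°.
True thickness = vertical thickness × cos δ = 74 × cos 38.43° = 58.0 ft.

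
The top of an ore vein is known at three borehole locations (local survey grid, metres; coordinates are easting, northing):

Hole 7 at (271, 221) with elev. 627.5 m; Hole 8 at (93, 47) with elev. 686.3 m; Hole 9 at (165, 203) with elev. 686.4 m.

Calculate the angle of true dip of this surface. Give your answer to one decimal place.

33.6°

Two edge vectors: Hole 7→Hole 8 = (-178, -174, 58.8), Hole 7→Hole 9 = (-106, -18, 58.9).
Normal n = (Hole 7→Hole 8) × (Hole 7→Hole 9) = (-9190.2, 4251.4, -15240).
So ∂z/∂easting = −n_x/n_z = −0.60303 and ∂z/∂northing = −n_y/n_z = 0.27896.
Gradient magnitude |∇z| = √(a² + b²) = √(0.36365 + 0.07782) = 0.66443.
True dip = arctan(0.66443) = 33.6°, dipping toward ESE (azimuth ≈ 115°).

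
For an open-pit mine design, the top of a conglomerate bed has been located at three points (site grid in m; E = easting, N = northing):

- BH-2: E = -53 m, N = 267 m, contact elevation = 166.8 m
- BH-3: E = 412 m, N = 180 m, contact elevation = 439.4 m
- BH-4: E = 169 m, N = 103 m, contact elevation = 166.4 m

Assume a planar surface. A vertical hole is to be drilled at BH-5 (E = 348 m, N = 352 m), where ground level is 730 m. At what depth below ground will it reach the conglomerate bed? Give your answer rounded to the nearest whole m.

Let the plane be z = a·E + b·N + c.
BH-3−BH-2: 465a − 87b = 272.6;  BH-4−BH-2: 222a − 164b = −0.4.
Solving gives a = 0.78568, b = 1.06598.
Then c = 166.8 − a·-53 − b·267 = −76.18.
At (348, 352): z_contact = 273.4 + 375.2 − 76.18 = 572.5 m.
Depth below ground = 730 − 572.5 = 158 m.

158 m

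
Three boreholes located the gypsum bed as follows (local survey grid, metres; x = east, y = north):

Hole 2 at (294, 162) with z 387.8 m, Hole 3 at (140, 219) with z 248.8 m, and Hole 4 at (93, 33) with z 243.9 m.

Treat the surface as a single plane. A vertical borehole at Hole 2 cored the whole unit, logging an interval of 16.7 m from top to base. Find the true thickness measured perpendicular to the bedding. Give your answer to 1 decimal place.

12.7 m

Let the plane be z = a·x + b·y + c.
Hole 3−Hole 2: −154a + 57b = −139;  Hole 4−Hole 2: −201a − 129b = −143.9.
Solving gives a = 0.83432, b = −0.18448.
|∇z| = √(a²+b²) = 0.85447, so dip δ = arctan(0.85447) = 40.51°.
True thickness = vertical thickness × cos δ = 16.7 × cos 40.51° = 12.7 m.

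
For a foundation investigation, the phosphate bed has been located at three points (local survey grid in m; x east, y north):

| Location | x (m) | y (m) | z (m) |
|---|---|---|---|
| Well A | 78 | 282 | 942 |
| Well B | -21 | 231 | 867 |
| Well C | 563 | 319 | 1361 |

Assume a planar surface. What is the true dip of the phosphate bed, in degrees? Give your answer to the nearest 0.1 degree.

Let the plane be z = a·x + b·y + c.
Well B−Well A: −99a − 51b = −75;  Well C−Well A: 485a + 37b = 419.
Solving gives a = 0.88240, b = −0.24231.
Gradient magnitude |∇z| = √(a² + b²) = √(0.77864 + 0.05872) = 0.91507.
True dip = arctan(0.91507) = 42.5°, dipping toward WNW (azimuth ≈ 285°).

42.5°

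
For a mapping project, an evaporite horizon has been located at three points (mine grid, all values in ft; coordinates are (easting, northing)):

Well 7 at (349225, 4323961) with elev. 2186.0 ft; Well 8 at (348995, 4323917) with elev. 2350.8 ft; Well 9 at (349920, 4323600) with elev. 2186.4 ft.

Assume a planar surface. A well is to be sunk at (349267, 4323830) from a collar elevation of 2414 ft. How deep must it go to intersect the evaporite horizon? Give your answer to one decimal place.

Let the plane be z = a·E + b·N + c.
Well 8−Well 7: −230a − 44b = 164.8;  Well 9−Well 7: 695a − 361b = 0.4.
Solving gives a = −0.523503213, b = −1.008960479.
Then c = 2186 − a·349225 − b·4323961 = 4547712.17.
At (349267, 4323830): z_contact = −182842.40 − 4362573.59 + 4547712.17 = 2296.19 ft.
Depth below ground = 2414 − 2296.19 = 117.8 ft.

117.8 ft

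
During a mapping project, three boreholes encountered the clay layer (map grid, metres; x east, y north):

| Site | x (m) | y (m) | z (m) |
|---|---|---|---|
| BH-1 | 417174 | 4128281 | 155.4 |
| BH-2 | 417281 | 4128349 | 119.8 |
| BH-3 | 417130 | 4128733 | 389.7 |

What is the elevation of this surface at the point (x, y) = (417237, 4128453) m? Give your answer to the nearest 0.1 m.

Two edge vectors: BH-1→BH-2 = (107, 68, -35.6), BH-1→BH-3 = (-44, 452, 234.3).
Normal n = (BH-1→BH-2) × (BH-1→BH-3) = (32023.6, -23503.7, 51356).
So ∂z/∂x = −n_x/n_z = −0.623561025 and ∂z/∂y = −n_y/n_z = 0.457662201.
Intercept c from BH-1: 155.4 + 260133.45 − 1889358.17 = −1629069.32.
At (417237, 4128453): z = −260172.7 + 1889436.9 − 1629069.32 = 194.8 m.

194.8 m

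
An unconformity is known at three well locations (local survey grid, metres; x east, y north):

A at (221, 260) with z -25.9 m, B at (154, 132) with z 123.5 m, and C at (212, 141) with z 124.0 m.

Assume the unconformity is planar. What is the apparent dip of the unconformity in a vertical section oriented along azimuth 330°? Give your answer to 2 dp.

50.37°

Two edge vectors: A→B = (-67, -128, 149.4), A→C = (-9, -119, 149.9).
Normal n = (A→B) × (A→C) = (-1408.6, 8698.7, 6821).
So ∂z/∂x = −n_x/n_z = 0.20651 and ∂z/∂y = −n_y/n_z = −1.27528.
Unit vector along 330° is (sin 330°, cos 330°) = (-0.5000, 0.8660).
Slope in that direction = a·(-0.5000) + b·(0.8660) = −1.20768.
Apparent dip = arctan|1.20768| = 50.37° (true dip is 52.3°, so apparent ≤ true as expected).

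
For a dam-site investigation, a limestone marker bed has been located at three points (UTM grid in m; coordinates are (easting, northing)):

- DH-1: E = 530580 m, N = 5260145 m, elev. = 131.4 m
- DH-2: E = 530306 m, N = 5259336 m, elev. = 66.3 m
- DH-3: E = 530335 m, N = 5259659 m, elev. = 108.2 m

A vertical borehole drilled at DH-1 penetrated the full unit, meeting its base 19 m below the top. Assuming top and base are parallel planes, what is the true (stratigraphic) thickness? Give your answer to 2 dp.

Two edge vectors: DH-1→DH-2 = (-274, -809, -65.1), DH-1→DH-3 = (-245, -486, -23.2).
Normal n = (DH-1→DH-2) × (DH-1→DH-3) = (-12869.8, 9592.7, -65041).
So ∂z/∂E = −n_x/n_z = −0.19787 and ∂z/∂N = −n_y/n_z = 0.14749.
|∇z| = √(a²+b²) = 0.24679, so dip δ = arctan(0.24679) = 13.86°.
True thickness = vertical thickness × cos δ = 19 × cos 13.86° = 18.45 m.

18.45 m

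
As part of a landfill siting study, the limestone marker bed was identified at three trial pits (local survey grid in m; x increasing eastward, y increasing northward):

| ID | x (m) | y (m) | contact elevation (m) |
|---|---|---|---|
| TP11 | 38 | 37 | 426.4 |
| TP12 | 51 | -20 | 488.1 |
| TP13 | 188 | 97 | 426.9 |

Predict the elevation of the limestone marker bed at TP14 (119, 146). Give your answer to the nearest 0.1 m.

Two edge vectors: TP11→TP12 = (13, -57, 61.7), TP11→TP13 = (150, 60, 0.5).
Normal n = (TP11→TP12) × (TP11→TP13) = (-3730.5, 9248.5, 9330).
So ∂z/∂x = −n_x/n_z = 0.39984 and ∂z/∂y = −n_y/n_z = −0.99126.
Intercept c from TP11: 426.4 − 15.19 + 36.68 = 447.88.
At (119, 146): z = 47.6 − 144.7 + 447.88 = 350.7 m.

350.7 m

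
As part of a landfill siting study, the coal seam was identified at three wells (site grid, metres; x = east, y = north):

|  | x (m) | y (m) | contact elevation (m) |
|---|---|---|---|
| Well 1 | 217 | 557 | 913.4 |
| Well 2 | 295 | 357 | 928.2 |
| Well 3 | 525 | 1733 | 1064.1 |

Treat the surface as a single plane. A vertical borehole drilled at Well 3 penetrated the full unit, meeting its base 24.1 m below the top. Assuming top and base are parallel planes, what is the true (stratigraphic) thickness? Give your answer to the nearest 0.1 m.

Two edge vectors: Well 1→Well 2 = (78, -200, 14.8), Well 1→Well 3 = (308, 1176, 150.7).
Normal n = (Well 1→Well 2) × (Well 1→Well 3) = (-47544.8, -7196.2, 153328).
So ∂z/∂x = −n_x/n_z = 0.31009 and ∂z/∂y = −n_y/n_z = 0.04693.
|∇z| = √(a²+b²) = 0.31362, so dip δ = arctan(0.31362) = 17.41°.
True thickness = vertical thickness × cos δ = 24.1 × cos 17.41° = 23.0 m.

23.0 m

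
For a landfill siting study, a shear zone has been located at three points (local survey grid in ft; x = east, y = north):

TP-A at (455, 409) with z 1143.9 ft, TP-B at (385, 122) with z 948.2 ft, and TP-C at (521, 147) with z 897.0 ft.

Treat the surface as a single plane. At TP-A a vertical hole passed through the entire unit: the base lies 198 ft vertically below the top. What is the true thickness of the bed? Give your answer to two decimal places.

Let the plane be z = a·x + b·y + c.
TP-B−TP-A: −70a − 287b = −195.7;  TP-C−TP-A: 66a − 262b = −246.9.
Solving gives a = −0.52537, b = 0.81002.
|∇z| = √(a²+b²) = 0.96548, so dip δ = arctan(0.96548) = 43.99°.
True thickness = vertical thickness × cos δ = 198 × cos 43.99° = 142.44 ft.

142.44 ft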